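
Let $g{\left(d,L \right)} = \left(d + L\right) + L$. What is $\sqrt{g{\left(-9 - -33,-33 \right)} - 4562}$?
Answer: $2 i \sqrt{1151} \approx 67.853 i$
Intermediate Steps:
$g{\left(d,L \right)} = d + 2 L$ ($g{\left(d,L \right)} = \left(L + d\right) + L = d + 2 L$)
$\sqrt{g{\left(-9 - -33,-33 \right)} - 4562} = \sqrt{\left(\left(-9 - -33\right) + 2 \left(-33\right)\right) - 4562} = \sqrt{\left(\left(-9 + 33\right) - 66\right) - 4562} = \sqrt{\left(24 - 66\right) - 4562} = \sqrt{-42 - 4562} = \sqrt{-4604} = 2 i \sqrt{1151}$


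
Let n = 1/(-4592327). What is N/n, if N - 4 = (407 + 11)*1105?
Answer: -2121168287338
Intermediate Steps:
n = -1/4592327 ≈ -2.1775e-7
N = 461894 (N = 4 + (407 + 11)*1105 = 4 + 418*1105 = 4 + 461890 = 461894)
N/n = 461894/(-1/4592327) = 461894*(-4592327) = -2121168287338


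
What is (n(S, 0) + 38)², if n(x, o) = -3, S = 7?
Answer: 1225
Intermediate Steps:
(n(S, 0) + 38)² = (-3 + 38)² = 35² = 1225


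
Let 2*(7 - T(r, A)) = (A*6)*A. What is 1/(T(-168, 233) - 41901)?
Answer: -1/204761 ≈ -4.8837e-6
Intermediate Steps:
T(r, A) = 7 - 3*A**2 (T(r, A) = 7 - A*6*A/2 = 7 - 6*A*A/2 = 7 - 3*A**2)
1/(T(-168, 233) - 41901) = 1/((7 - 3*233**2) - 41901) = 1/((7 - 3*54289) - 41901) = 1/((7 - 162867) - 41901) = 1/(-162860 - 41901) = 1/(-204761) = -1/204761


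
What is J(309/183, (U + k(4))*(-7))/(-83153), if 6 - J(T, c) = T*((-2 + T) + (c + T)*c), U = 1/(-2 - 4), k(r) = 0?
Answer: -17249/1591263324 ≈ -1.0840e-5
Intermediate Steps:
U = -⅙ (U = 1/(-6) = -⅙ ≈ -0.16667)
J(T, c) = 6 - T*(-2 + T + c*(T + c)) (J(T, c) = 6 - T*((-2 + T) + (c + T)*c) = 6 - T*((-2 + T) + (T + c)*c) = 6 - T*((-2 + T) + c*(T + c)) = 6 - T*(-2 + T + c*(T + c)))
J(309/183, (U + k(4))*(-7))/(-83153) = (6 - (309/183)² + 2*(309/183) - 309/183*((-⅙ + 0)*(-7))² - (-⅙ + 0)*(-7)*(309/183)²)/(-83153) = (6 - (309*(1/183))² + 2*(309*(1/183)) - 309*(1/183)*(-⅙*(-7))² - (-⅙*(-7))*(309*(1/183))²)*(-1/83153) = (6 - (103/61)² + 2*(103/61) - 1*103/61*(7/6)² - 1*7/6*(103/61)²)*(-1/83153) = (6 - 1*10609/3721 + 206/61 - 1*103/61*49/36 - 1*7/6*10609/3721)*(-1/83153) = (6 - 10609/3721 + 206/61 - 5047/2196 - 74263/22326)*(-1/83153) = (120743/133956)*(-1/83153) = -17249/1591263324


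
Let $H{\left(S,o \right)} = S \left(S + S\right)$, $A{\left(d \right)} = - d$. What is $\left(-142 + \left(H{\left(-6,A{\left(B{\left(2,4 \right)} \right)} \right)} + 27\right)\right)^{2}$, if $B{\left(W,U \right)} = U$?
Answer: $1849$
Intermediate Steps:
$H{\left(S,o \right)} = 2 S^{2}$ ($H{\left(S,o \right)} = S 2 S = 2 S^{2}$)
$\left(-142 + \left(H{\left(-6,A{\left(B{\left(2,4 \right)} \right)} \right)} + 27\right)\right)^{2} = \left(-142 + \left(2 \left(-6\right)^{2} + 27\right)\right)^{2} = \left(-142 + \left(2 \cdot 36 + 27\right)\right)^{2} = \left(-142 + \left(72 + 27\right)\right)^{2} = \left(-142 + 99\right)^{2} = \left(-43\right)^{2} = 1849$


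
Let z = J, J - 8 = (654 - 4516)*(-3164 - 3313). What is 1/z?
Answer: 1/25014182 ≈ 3.9977e-8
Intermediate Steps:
J = 25014182 (J = 8 + (654 - 4516)*(-3164 - 3313) = 8 - 3862*(-6477) = 8 + 25014174 = 25014182)
z = 25014182
1/z = 1/25014182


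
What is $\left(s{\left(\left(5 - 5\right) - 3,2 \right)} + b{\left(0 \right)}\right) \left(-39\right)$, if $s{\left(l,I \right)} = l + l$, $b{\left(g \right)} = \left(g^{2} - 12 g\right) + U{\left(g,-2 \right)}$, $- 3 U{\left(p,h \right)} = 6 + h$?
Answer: $286$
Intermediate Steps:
$U{\left(p,h \right)} = -2 - \frac{h}{3}$ ($U{\left(p,h \right)} = - \frac{6 + h}{3} = -2 - \frac{h}{3}$)
$b{\left(g \right)} = - \frac{4}{3} + g^{2} - 12 g$ ($b{\left(g \right)} = \left(g^{2} - 12 g\right) - \frac{4}{3} = - \frac{4}{3} + g^{2} - 12 g$)
$s{\left(l,I \right)} = 2 l$
$\left(s{\left(\left(5 - 5\right) - 3,2 \right)} + b{\left(0 \right)}\right) \left(-39\right) = \left(2 \left(\left(5 - 5\right) - 3\right) - \left(\frac{4}{3} - 0^{2}\right)\right) \left(-39\right) = \left(2 \left(0 - 3\right) + \left(- \frac{4}{3} + 0 + 0\right)\right) \left(-39\right) = \left(2 \left(-3\right) - \frac{4}{3}\right) \left(-39\right) = \left(-6 - \frac{4}{3}\right) \left(-39\right) = \left(- \frac{22}{3}\right) \left(-39\right) = 286$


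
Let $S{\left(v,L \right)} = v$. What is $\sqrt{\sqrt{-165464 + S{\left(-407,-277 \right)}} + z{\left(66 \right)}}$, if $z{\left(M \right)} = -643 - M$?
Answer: $\sqrt{-709 + i \sqrt{165871}} \approx 7.3706 + 27.628 i$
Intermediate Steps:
$\sqrt{\sqrt{-165464 + S{\left(-407,-277 \right)}} + z{\left(66 \right)}} = \sqrt{\sqrt{-165464 - 407} - 709} = \sqrt{\sqrt{-165871} - 709} = \sqrt{i \sqrt{165871} - 709} = \sqrt{-709 + i \sqrt{165871}}$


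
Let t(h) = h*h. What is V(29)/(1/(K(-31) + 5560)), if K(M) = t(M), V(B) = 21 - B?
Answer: -52168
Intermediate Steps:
t(h) = h²
K(M) = M²
V(29)/(1/(K(-31) + 5560)) = (21 - 1*29)/(1/((-31)² + 5560)) = (21 - 29)/(1/(961 + 5560)) = -8/(1/6521) = -8/1/6521 = -8*6521 = -52168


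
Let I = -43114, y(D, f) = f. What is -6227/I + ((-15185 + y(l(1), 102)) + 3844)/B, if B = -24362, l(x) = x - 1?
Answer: 159065105/262585817 ≈ 0.60576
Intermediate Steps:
l(x) = -1 + x
-6227/I + ((-15185 + y(l(1), 102)) + 3844)/B = -6227/(-43114) + ((-15185 + 102) + 3844)/(-24362) = -6227*(-1/43114) + (-15083 + 3844)*(-1/24362) = 6227/43114 - 11239*(-1/24362) = 6227/43114 + 11239/24362 = 159065105/262585817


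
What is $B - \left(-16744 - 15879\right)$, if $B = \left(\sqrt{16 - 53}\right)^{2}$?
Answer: $32586$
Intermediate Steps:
$B = -37$ ($B = \left(\sqrt{-37}\right)^{2} = \left(i \sqrt{37}\right)^{2} = -37$)
$B - \left(-16744 - 15879\right) = -37 - \left(-16744 - 15879\right) = -37 - -32623 = -37 + 32623 = 32586$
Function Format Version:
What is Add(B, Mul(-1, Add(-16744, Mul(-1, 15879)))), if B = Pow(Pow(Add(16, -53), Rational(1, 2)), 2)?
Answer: 32586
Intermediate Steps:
B = -37 (B = Pow(Pow(-37, Rational(1, 2)), 2) = Pow(Mul(I, Pow(37, Rational(1, 2))), 2) = -37)
Add(B, Mul(-1, Add(-16744, Mul(-1, 15879)))) = Add(-37, Mul(-1, Add(-16744, Mul(-1, 15879)))) = Add(-37, Mul(-1, Add(-16744, -15879))) = Add(-37, Mul(-1, -32623)) = Add(-37, 32623) = 32586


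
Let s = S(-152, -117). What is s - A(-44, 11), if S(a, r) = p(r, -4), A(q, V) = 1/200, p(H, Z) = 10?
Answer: 1999/200 ≈ 9.9950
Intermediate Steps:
A(q, V) = 1/200
S(a, r) = 10
s = 10
s - A(-44, 11) = 10 - 1*1/200 = 10 - 1/200 = 1999/200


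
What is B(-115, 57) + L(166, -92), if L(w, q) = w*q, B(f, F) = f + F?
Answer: -15330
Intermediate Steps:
B(f, F) = F + f
L(w, q) = q*w
B(-115, 57) + L(166, -92) = (57 - 115) - 92*166 = -58 - 15272 = -15330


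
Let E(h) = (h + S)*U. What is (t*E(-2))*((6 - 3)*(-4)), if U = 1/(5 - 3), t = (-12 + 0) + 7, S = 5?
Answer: 90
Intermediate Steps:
t = -5 (t = -12 + 7 = -5)
U = 1/2 ≈ 0.50000
E(h) = 5/2 + h/2 (E(h) = (h + 5)*(1/2) = (5 + h)*(1/2) = 5/2 + h/2)
(t*E(-2))*((6 - 3)*(-4)) = (-5*(5/2 + (1/2)*(-2)))*((6 - 3)*(-4)) = (-5*(5/2 - 1))*(3*(-4)) = -5*3/2*(-12) = -15/2*(-12) = 90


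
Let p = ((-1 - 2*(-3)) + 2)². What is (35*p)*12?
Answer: 20580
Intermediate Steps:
p = 49 (p = ((-1 + 6) + 2)² = (5 + 2)² = 7² = 49)
(35*p)*12 = (35*49)*12 = 1715*12 = 20580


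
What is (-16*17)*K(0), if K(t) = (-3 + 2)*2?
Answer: 544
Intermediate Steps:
K(t) = -2 (K(t) = -1*2 = -2)
(-16*17)*K(0) = -16*17*(-2) = -272*(-2) = 544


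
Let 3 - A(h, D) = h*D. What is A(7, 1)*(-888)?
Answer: 3552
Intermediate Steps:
A(h, D) = 3 - D*h (A(h, D) = 3 - h*D = 3 - D*h)
A(7, 1)*(-888) = (3 - 1*1*7)*(-888) = (3 - 7)*(-888) = -4*(-888) = 3552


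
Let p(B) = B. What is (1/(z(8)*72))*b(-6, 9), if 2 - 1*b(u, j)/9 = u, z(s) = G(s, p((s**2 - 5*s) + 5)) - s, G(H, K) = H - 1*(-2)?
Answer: 1/2 ≈ 0.50000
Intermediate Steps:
G(H, K) = 2 + H (G(H, K) = H + 2 = 2 + H)
z(s) = 2 (z(s) = (2 + s) - s = 2)
b(u, j) = 18 - 9*u
(1/(z(8)*72))*b(-6, 9) = (1/(2*72))*(18 - 9*(-6)) = ((1/2)*(1/72))*(18 + 54) = (1/144)*72 = 1/2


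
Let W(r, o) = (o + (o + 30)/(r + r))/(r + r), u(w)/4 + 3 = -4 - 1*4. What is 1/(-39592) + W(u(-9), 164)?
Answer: -35232415/19162528 ≈ -1.8386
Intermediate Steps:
u(w) = -44 (u(w) = -12 + 4*(-4 - 1*4) = -12 + 4*(-4 - 4) = -12 + 4*(-8) = -12 - 32 = -44)
W(r, o) = (o + (30 + o)/(2*r))/(2*r) (W(r, o) = (o + (30 + o)/((2*r)))/((2*r)) = (o + (30 + o)*(1/(2*r)))*(1/(2*r)) = (o + (30 + o)/(2*r))*(1/(2*r)) = (o + (30 + o)/(2*r))/(2*r))
1/(-39592) + W(u(-9), 164) = 1/(-39592) + (1/4)*(30 + 164 + 2*164*(-44))/(-44)**2 = -1/39592 + (1/4)*(1/1936)*(30 + 164 - 14432) = -1/39592 + (1/4)*(1/1936)*(-14238) = -1/39592 - 7119/3872 = -35232415/19162528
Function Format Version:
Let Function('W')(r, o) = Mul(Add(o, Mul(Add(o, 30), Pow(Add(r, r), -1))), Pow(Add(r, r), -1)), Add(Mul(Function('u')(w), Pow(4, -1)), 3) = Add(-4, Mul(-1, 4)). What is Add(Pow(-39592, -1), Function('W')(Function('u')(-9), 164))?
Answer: Rational(-35232415, 19162528) ≈ -1.8386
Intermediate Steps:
Function('u')(w) = -44 (Function('u')(w) = Add(-12, Mul(4, Add(-4, Mul(-1, 4)))) = Add(-12, Mul(4, Add(-4, -4))) = Add(-12, Mul(4, -8)) = Add(-12, -32) = -44)
Function('W')(r, o) = Mul(Rational(1, 2), Pow(r, -1), Add(o, Mul(Rational(1, 2), Pow(r, -1), Add(30, o)))) (Function('W')(r, o) = Mul(Add(o, Mul(Add(30, o), Pow(Mul(2, r), -1))), Pow(Mul(2, r), -1)) = Mul(Add(o, Mul(Add(30, o), Mul(Rational(1, 2), Pow(r, -1)))), Mul(Rational(1, 2), Pow(r, -1))) = Mul(Add(o, Mul(Rational(1, 2), Pow(r, -1), Add(30, o))), Mul(Rational(1, 2), Pow(r, -1))) = Mul(Rational(1, 2), Pow(r, -1), Add(o, Mul(Rational(1, 2), Pow(r, -1), Add(30, o)))))
Add(Pow(-39592, -1), Function('W')(Function('u')(-9), 164)) = Add(Pow(-39592, -1), Mul(Rational(1, 4), Pow(-44, -2), Add(30, 164, Mul(2, 164, -44)))) = Add(Rational(-1, 39592), Mul(Rational(1, 4), Rational(1, 1936), Add(30, 164, -14432))) = Add(Rational(-1, 39592), Mul(Rational(1, 4), Rational(1, 1936), -14238)) = Add(Rational(-1, 39592), Rational(-7119, 3872)) = Rational(-35232415, 19162528)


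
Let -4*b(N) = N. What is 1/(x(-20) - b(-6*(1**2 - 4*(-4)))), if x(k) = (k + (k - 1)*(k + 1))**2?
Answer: 2/287231 ≈ 6.9630e-6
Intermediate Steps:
b(N) = -N/4
x(k) = (k + (1 + k)*(-1 + k))**2 (x(k) = (k + (-1 + k)*(1 + k))**2 = (k + (1 + k)*(-1 + k))**2)
1/(x(-20) - b(-6*(1**2 - 4*(-4)))) = 1/((-1 - 20 + (-20)**2)**2 - (-1)*(-6*(1**2 - 4*(-4)))/4) = 1/((-1 - 20 + 400)**2 - (-1)*(-6*(1 + 16))/4) = 1/(379**2 - (-1)*(-6*17)/4) = 1/(143641 - (-1)*(-102)/4) = 1/(143641 - 1*51/2) = 1/(143641 - 51/2) = 1/(287231/2) = 2/287231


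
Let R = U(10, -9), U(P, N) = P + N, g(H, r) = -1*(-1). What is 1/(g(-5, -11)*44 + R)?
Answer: 1/45 ≈ 0.022222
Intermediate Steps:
g(H, r) = 1
U(P, N) = N + P
R = 1 (R = -9 + 10 = 1)
1/(g(-5, -11)*44 + R) = 1/(1*44 + 1) = 1/(44 + 1) = 1/45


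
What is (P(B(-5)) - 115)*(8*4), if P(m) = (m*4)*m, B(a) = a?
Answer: -480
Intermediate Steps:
P(m) = 4*m² (P(m) = (4*m)*m = 4*m²)
(P(B(-5)) - 115)*(8*4) = (4*(-5)² - 115)*(8*4) = (4*25 - 115)*32 = (100 - 115)*32 = -15*32 = -480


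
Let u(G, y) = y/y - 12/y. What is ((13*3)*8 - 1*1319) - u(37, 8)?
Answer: -2013/2 ≈ -1006.5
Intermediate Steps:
u(G, y) = 1 - 12/y
((13*3)*8 - 1*1319) - u(37, 8) = ((13*3)*8 - 1*1319) - (-12 + 8)/8 = (39*8 - 1319) - (-4)/8 = (312 - 1319) - 1*(-½) = -1007 + ½ = -2013/2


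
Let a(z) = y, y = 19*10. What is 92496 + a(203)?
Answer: 92686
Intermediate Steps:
y = 190
a(z) = 190
92496 + a(203) = 92496 + 190 = 92686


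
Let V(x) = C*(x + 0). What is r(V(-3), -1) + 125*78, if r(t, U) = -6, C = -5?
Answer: 9744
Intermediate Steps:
V(x) = -5*x (V(x) = -5*(x + 0) = -5*x)
r(V(-3), -1) + 125*78 = -6 + 125*78 = -6 + 9750 = 9744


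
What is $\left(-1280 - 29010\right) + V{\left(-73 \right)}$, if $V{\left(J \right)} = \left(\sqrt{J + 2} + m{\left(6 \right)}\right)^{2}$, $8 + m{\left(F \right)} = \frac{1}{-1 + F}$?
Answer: $- \frac{757504}{25} - \frac{78 i \sqrt{71}}{5} \approx -30300.0 - 131.45 i$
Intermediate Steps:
$m{\left(F \right)} = -8 + \frac{1}{-1 + F}$
$V{\left(J \right)} = \left(- \frac{39}{5} + \sqrt{2 + J}\right)^{2}$ ($V{\left(J \right)} = \left(\sqrt{J + 2} + \frac{9 - 48}{-1 + 6}\right)^{2} = \left(\sqrt{2 + J} + \frac{9 - 48}{5}\right)^{2} = \left(\sqrt{2 + J} + \frac{1}{5} \left(-39\right)\right)^{2} = \left(\sqrt{2 + J} - \frac{39}{5}\right)^{2} = \left(- \frac{39}{5} + \sqrt{2 + J}\right)^{2}$)
$\left(-1280 - 29010\right) + V{\left(-73 \right)} = \left(-1280 - 29010\right) + \frac{\left(-39 + 5 \sqrt{2 - 73}\right)^{2}}{25} = -30290 + \frac{\left(-39 + 5 \sqrt{-71}\right)^{2}}{25} = -30290 + \frac{\left(-39 + 5 i \sqrt{71}\right)^{2}}{25}$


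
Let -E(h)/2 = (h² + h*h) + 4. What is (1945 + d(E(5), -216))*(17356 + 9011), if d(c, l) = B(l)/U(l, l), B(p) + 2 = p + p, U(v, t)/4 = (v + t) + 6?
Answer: 14566510673/284 ≈ 5.1290e+7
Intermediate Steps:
E(h) = -8 - 4*h² (E(h) = -2*((h² + h*h) + 4) = -2*((h² + h²) + 4) = -2*(2*h² + 4) = -2*(4 + 2*h²) = -8 - 4*h²)
U(v, t) = 24 + 4*t + 4*v (U(v, t) = 4*((v + t) + 6) = 4*((t + v) + 6) = 4*(6 + t + v) = 24 + 4*t + 4*v)
B(p) = -2 + 2*p (B(p) = -2 + (p + p) = -2 + 2*p)
d(c, l) = (-2 + 2*l)/(24 + 8*l) (d(c, l) = (-2 + 2*l)/(24 + 4*l + 4*l) = (-2 + 2*l)/(24 + 8*l))
(1945 + d(E(5), -216))*(17356 + 9011) = (1945 + (-1 - 216)/(4*(3 - 216)))*(17356 + 9011) = (1945 + (¼)*(-217)/(-213))*26367 = (1945 + (¼)*(-1/213)*(-217))*26367 = (1945 + 217/852)*26367 = (1657357/852)*26367 = 14566510673/284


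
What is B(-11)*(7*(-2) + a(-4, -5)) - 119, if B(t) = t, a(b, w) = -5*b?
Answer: -185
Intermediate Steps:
B(-11)*(7*(-2) + a(-4, -5)) - 119 = -11*(7*(-2) - 5*(-4)) - 119 = -11*(-14 + 20) - 119 = -11*6 - 119 = -66 - 119 = -185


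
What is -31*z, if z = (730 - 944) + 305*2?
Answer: -12276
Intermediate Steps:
z = 396 (z = -214 + 610 = 396)
-31*z = -31*396 = -12276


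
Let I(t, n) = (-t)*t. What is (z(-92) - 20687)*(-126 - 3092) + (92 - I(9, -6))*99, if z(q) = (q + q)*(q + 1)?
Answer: 12705701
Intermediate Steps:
z(q) = 2*q*(1 + q) (z(q) = (2*q)*(1 + q) = 2*q*(1 + q))
I(t, n) = -t²
(z(-92) - 20687)*(-126 - 3092) + (92 - I(9, -6))*99 = (2*(-92)*(1 - 92) - 20687)*(-126 - 3092) + (92 - (-1)*9²)*99 = (2*(-92)*(-91) - 20687)*(-3218) + (92 - (-1)*81)*99 = (16744 - 20687)*(-3218) + (92 - 1*(-81))*99 = -3943*(-3218) + (92 + 81)*99 = 12688574 + 173*99 = 12688574 + 17127 = 12705701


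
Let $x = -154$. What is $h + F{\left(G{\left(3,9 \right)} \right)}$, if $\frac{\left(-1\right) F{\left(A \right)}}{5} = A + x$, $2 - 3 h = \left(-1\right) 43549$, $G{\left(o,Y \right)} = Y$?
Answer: $15242$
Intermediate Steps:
$h = 14517$ ($h = \frac{2}{3} - \frac{\left(-1\right) 43549}{3} = \frac{2}{3} - - \frac{43549}{3} = \frac{2}{3} + \frac{43549}{3} = 14517$)
$F{\left(A \right)} = 770 - 5 A$ ($F{\left(A \right)} = - 5 \left(A - 154\right) = - 5 \left(-154 + A\right) = 770 - 5 A$)
$h + F{\left(G{\left(3,9 \right)} \right)} = 14517 + \left(770 - 45\right) = 14517 + 725 = 15242$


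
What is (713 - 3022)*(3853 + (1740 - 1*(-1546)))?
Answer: -16483951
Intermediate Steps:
(713 - 3022)*(3853 + (1740 - 1*(-1546))) = -2309*(3853 + (1740 + 1546)) = -2309*(3853 + 3286) = -2309*7139 = -16483951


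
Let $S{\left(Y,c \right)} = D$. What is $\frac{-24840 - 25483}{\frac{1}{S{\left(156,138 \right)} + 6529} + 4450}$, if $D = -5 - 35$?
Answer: $- \frac{326545947}{28876051} \approx -11.309$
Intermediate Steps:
$D = -40$ ($D = -5 - 35 = -40$)
$S{\left(Y,c \right)} = -40$
$\frac{-24840 - 25483}{\frac{1}{S{\left(156,138 \right)} + 6529} + 4450} = \frac{-24840 - 25483}{\frac{1}{-40 + 6529} + 4450} = - \frac{50323}{\frac{1}{6489} + 4450} = - \frac{50323}{\frac{28876051}{6489}} = \left(-50323\right) \frac{6489}{28876051} = - \frac{326545947}{28876051}$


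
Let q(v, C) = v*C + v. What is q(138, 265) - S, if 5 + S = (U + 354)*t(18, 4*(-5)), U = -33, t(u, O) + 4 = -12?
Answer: 41849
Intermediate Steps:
t(u, O) = -16 (t(u, O) = -4 - 12 = -16)
q(v, C) = v + C*v (q(v, C) = C*v + v = v + C*v)
S = -5141 (S = -5 + (-33 + 354)*(-16) = -5 + 321*(-16) = -5 - 5136 = -5141)
q(138, 265) - S = 138*(1 + 265) - 1*(-5141) = 138*266 + 5141 = 36708 + 5141 = 41849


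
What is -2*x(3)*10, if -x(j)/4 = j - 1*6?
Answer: -240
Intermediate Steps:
x(j) = 24 - 4*j (x(j) = -4*(j - 1*6) = -4*(j - 6) = -4*(-6 + j) = 24 - 4*j)
-2*x(3)*10 = -2*(24 - 4*3)*10 = -2*(24 - 12)*10 = -2*12*10 = -24*10 = -240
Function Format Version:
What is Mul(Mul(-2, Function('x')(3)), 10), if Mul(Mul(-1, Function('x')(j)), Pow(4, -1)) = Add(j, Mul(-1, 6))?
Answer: -240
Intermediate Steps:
Function('x')(j) = Add(24, Mul(-4, j)) (Function('x')(j) = Mul(-4, Add(j, Mul(-1, 6))) = Mul(-4, Add(j, -6)) = Mul(-4, Add(-6, j)) = Add(24, Mul(-4, j)))
Mul(Mul(-2, Function('x')(3)), 10) = Mul(Mul(-2, Add(24, Mul(-4, 3))), 10) = Mul(Mul(-2, Add(24, -12)), 10) = Mul(Mul(-2, 12), 10) = Mul(-24, 10) = -240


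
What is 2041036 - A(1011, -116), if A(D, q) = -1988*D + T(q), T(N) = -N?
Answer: 4050788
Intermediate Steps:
A(D, q) = -q - 1988*D (A(D, q) = -1988*D - q = -q - 1988*D)
2041036 - A(1011, -116) = 2041036 - (-1*(-116) - 1988*1011) = 2041036 - (116 - 2009868) = 2041036 - 1*(-2009752) = 2041036 + 2009752 = 4050788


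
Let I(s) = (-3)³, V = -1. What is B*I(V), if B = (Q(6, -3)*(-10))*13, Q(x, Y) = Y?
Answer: -10530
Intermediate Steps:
I(s) = -27
B = 390 (B = -3*(-10)*13 = 30*13 = 390)
B*I(V) = 390*(-27) = -10530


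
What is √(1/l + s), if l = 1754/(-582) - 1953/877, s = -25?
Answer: I*√11265193355041/668726 ≈ 5.019*I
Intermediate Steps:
l = -1337452/255207 (l = 1754*(-1/582) - 1953*1/877 = -877/291 - 1953/877 = -1337452/255207 ≈ -5.2407)
√(1/l + s) = √(1/(-1337452/255207) - 25) = √(-255207/1337452 - 25) = √(-33691507/1337452) = I*√11265193355041/668726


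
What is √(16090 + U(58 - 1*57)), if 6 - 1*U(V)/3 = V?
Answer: √16105 ≈ 126.91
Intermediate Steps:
U(V) = 18 - 3*V
√(16090 + U(58 - 1*57)) = √(16090 + (18 - 3*(58 - 1*57))) = √(16090 + (18 - 3*(58 - 57))) = √(16090 + (18 - 3*1)) = √(16090 + (18 - 3)) = √(16090 + 15) = √16105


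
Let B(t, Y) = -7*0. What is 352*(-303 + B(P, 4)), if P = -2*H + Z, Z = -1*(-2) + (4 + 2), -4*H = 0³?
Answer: -106656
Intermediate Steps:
H = 0 (H = -¼*0³ = -¼*0 = 0)
Z = 8 (Z = 2 + 6 = 8)
P = 8 (P = -2*0 + 8 = 0 + 8 = 8)
B(t, Y) = 0
352*(-303 + B(P, 4)) = 352*(-303 + 0) = 352*(-303) = -106656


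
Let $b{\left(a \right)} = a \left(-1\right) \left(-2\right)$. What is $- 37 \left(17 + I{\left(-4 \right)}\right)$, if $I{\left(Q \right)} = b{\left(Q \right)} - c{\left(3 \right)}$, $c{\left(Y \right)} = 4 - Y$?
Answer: $-296$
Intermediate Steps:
$b{\left(a \right)} = 2 a$ ($b{\left(a \right)} = - a \left(-2\right) = 2 a$)
$I{\left(Q \right)} = -1 + 2 Q$ ($I{\left(Q \right)} = 2 Q - \left(4 - 3\right) = 2 Q - 1 = -1 + 2 Q$)
$- 37 \left(17 + I{\left(-4 \right)}\right) = - 37 \left(17 + \left(-1 + 2 \left(-4\right)\right)\right) = - 37 \left(17 - 9\right) = \left(-37\right) 8 = -296$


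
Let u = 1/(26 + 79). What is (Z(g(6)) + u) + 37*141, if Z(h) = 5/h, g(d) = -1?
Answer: 547261/105 ≈ 5212.0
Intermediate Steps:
u = 1/105 ≈ 0.0095238
(Z(g(6)) + u) + 37*141 = (5/(-1) + 1/105) + 37*141 = (5*(-1) + 1/105) + 5217 = (-5 + 1/105) + 5217 = -524/105 + 5217 = 547261/105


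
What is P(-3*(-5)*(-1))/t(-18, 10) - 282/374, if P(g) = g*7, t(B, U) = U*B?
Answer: -383/2244 ≈ -0.17068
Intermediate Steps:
t(B, U) = B*U
P(g) = 7*g
P(-3*(-5)*(-1))/t(-18, 10) - 282/374 = (7*(-3*(-5)*(-1)))/((-18*10)) - 282/374 = (7*(15*(-1)))/(-180) - 282*1/374 = (7*(-15))*(-1/180) - 141/187 = -105*(-1/180) - 141/187 = 7/12 - 141/187 = -383/2244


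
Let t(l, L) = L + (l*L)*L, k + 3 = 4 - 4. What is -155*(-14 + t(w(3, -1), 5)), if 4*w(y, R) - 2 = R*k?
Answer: -13795/4 ≈ -3448.8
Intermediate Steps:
k = -3 (k = -3 + (4 - 4) = -3 + 0 = -3)
w(y, R) = ½ - 3*R/4 (w(y, R) = ½ + (R*(-3))/4 = ½ + (-3*R)/4 = ½ - 3*R/4)
t(l, L) = L + l*L² (t(l, L) = L + (L*l)*L = L + l*L²)
-155*(-14 + t(w(3, -1), 5)) = -155*(-14 + 5*(1 + 5*(½ - ¾*(-1)))) = -155*(-14 + 5*(1 + 5*(½ + ¾))) = -155*(-14 + 5*(1 + 5*(5/4))) = -155*(-14 + 5*(1 + 25/4)) = -155*(-14 + 5*(29/4)) = -155*(-14 + 145/4) = -155*89/4 = -13795/4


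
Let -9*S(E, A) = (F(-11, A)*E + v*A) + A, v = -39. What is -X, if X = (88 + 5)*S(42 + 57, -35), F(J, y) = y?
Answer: -66185/3 ≈ -22062.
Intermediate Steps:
S(E, A) = 38*A/9 - A*E/9 (S(E, A) = -((A*E - 39*A) + A)/9 = -((-39*A + A*E) + A)/9 = -(-38*A + A*E)/9 = 38*A/9 - A*E/9)
X = 66185/3 (X = (88 + 5)*((1/9)*(-35)*(38 - (42 + 57))) = 93*((1/9)*(-35)*(38 - 1*99)) = 93*((1/9)*(-35)*(38 - 99)) = 93*((1/9)*(-35)*(-61)) = 93*(2135/9) = 66185/3 ≈ 22062.)
-X = -1*66185/3 = -66185/3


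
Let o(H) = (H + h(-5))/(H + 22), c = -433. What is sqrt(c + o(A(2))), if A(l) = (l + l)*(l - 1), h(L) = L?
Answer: 9*I*sqrt(3614)/26 ≈ 20.81*I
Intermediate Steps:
A(l) = 2*l*(-1 + l) (A(l) = (2*l)*(-1 + l) = 2*l*(-1 + l))
o(H) = (-5 + H)/(22 + H) (o(H) = (H - 5)/(H + 22) = (-5 + H)/(22 + H))
sqrt(c + o(A(2))) = sqrt(-433 + (-5 + 2*2*(-1 + 2))/(22 + 2*2*(-1 + 2))) = sqrt(-433 + (-5 + 2*2*1)/(22 + 2*2*1)) = sqrt(-433 + (-5 + 4)/(22 + 4)) = sqrt(-433 - 1/26) = sqrt(-11259/26) = 9*I*sqrt(3614)/26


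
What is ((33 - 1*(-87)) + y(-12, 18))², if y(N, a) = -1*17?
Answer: 10609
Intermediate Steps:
y(N, a) = -17
((33 - 1*(-87)) + y(-12, 18))² = ((33 - 1*(-87)) - 17)² = ((33 + 87) - 17)² = (120 - 17)² = 103² = 10609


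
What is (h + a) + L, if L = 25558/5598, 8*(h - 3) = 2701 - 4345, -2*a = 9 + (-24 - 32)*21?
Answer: 1079198/2799 ≈ 385.57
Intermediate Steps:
a = 1167/2 (a = -(9 + (-24 - 32)*21)/2 = -(9 - 56*21)/2 = -(9 - 1176)/2 = -1/2*(-1167) = 1167/2 ≈ 583.50)
h = -405/2 (h = 3 + (2701 - 4345)/8 = 3 + (1/8)*(-1644) = 3 - 411/2 = -405/2 ≈ -202.50)
L = 12779/2799 (L = 25558*(1/5598) = 12779/2799 ≈ 4.5656)
(h + a) + L = (-405/2 + 1167/2) + 12779/2799 = 381 + 12779/2799 = 1079198/2799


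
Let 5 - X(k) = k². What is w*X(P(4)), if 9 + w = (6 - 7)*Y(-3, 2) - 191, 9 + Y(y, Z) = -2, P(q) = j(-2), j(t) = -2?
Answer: -189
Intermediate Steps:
P(q) = -2
Y(y, Z) = -11 (Y(y, Z) = -9 - 2 = -11)
X(k) = 5 - k²
w = -189 (w = -9 + ((6 - 7)*(-11) - 191) = -9 + (-1*(-11) - 191) = -9 + (11 - 191) = -9 - 180 = -189)
w*X(P(4)) = -189*(5 - 1*(-2)²) = -189*(5 - 1*4) = -189*(5 - 4) = -189*1 = -189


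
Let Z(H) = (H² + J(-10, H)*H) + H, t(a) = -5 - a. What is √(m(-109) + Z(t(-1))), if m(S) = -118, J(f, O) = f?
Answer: I*√66 ≈ 8.124*I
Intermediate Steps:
Z(H) = H² - 9*H (Z(H) = (H² - 10*H) + H = H² - 9*H)
√(m(-109) + Z(t(-1))) = √(-118 + (-5 - 1*(-1))*(-9 + (-5 - 1*(-1)))) = √(-118 + (-5 + 1)*(-9 + (-5 + 1))) = √(-118 - 4*(-9 - 4)) = √(-118 - 4*(-13)) = √(-118 + 52) = √(-66) = I*√66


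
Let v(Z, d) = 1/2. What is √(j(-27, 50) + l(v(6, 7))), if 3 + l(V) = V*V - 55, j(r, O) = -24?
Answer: I*√327/2 ≈ 9.0416*I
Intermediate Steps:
v(Z, d) = ½
l(V) = -58 + V² (l(V) = -3 + (V*V - 55) = -3 + (V² - 55) = -3 + (-55 + V²) = -58 + V²)
√(j(-27, 50) + l(v(6, 7))) = √(-24 + (-58 + (½)²)) = √(-24 + (-58 + ¼)) = √(-24 - 231/4) = √(-327/4) = I*√327/2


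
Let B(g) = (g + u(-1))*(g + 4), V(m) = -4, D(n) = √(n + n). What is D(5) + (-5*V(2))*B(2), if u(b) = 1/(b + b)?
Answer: 180 + √10 ≈ 183.16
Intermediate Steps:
D(n) = √2*√n (D(n) = √(2*n) = √2*√n)
u(b) = 1/(2*b)
B(g) = (4 + g)*(-½ + g) (B(g) = (g + (½)/(-1))*(g + 4) = (g + (½)*(-1))*(4 + g) = (g - ½)*(4 + g) = (-½ + g)*(4 + g) = (4 + g)*(-½ + g))
D(5) + (-5*V(2))*B(2) = √2*√5 + (-5*(-4))*(-2 + 2² + (7/2)*2) = √10 + 20*(-2 + 4 + 7) = √10 + 20*9 = √10 + 180 = 180 + √10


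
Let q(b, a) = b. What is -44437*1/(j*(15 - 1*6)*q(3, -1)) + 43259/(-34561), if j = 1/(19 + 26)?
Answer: -7679065562/103683 ≈ -74063.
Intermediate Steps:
j = 1/45 ≈ 0.022222
-44437*1/(j*(15 - 1*6)*q(3, -1)) + 43259/(-34561) = -44437*15/(15 - 1*6) + 43259/(-34561) = -44437*15/(15 - 6) + 43259*(-1/34561) = -44437/((9*3)*(1/45)) - 43259/34561 = -44437/(27*(1/45)) - 43259/34561 = -44437/3/5 - 43259/34561 = -44437*5/3 - 43259/34561 = -222185/3 - 43259/34561 = -7679065562/103683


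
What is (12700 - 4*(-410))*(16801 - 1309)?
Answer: 222155280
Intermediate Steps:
(12700 - 4*(-410))*(16801 - 1309) = (12700 + 1640)*15492 = 14340*15492 = 222155280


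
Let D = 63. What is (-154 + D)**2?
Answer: 8281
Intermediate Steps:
(-154 + D)**2 = (-154 + 63)**2 = (-91)**2 = 8281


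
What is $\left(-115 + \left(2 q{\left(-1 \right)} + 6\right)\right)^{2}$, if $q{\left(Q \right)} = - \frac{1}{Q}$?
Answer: $11449$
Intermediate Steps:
$\left(-115 + \left(2 q{\left(-1 \right)} + 6\right)\right)^{2} = \left(-115 + \left(2 \left(- \frac{1}{-1}\right) + 6\right)\right)^{2} = \left(-115 + \left(2 \left(\left(-1\right) \left(-1\right)\right) + 6\right)\right)^{2} = \left(-115 + \left(2 \cdot 1 + 6\right)\right)^{2} = \left(-115 + \left(2 + 6\right)\right)^{2} = \left(-115 + 8\right)^{2} = \left(-107\right)^{2} = 11449$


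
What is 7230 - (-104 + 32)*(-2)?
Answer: 7086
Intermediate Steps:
7230 - (-104 + 32)*(-2) = 7230 - (-72)*(-2) = 7230 - 1*144 = 7230 - 144 = 7086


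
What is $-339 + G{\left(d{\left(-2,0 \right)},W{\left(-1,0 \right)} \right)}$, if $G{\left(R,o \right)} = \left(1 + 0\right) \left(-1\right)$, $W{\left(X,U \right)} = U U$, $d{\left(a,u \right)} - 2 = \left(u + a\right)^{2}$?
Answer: $-340$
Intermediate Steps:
$d{\left(a,u \right)} = 2 + \left(a + u\right)^{2}$ ($d{\left(a,u \right)} = 2 + \left(u + a\right)^{2} = 2 + \left(a + u\right)^{2}$)
$W{\left(X,U \right)} = U^{2}$
$G{\left(R,o \right)} = -1$ ($G{\left(R,o \right)} = 1 \left(-1\right) = -1$)
$-339 + G{\left(d{\left(-2,0 \right)},W{\left(-1,0 \right)} \right)} = -339 - 1 = -340$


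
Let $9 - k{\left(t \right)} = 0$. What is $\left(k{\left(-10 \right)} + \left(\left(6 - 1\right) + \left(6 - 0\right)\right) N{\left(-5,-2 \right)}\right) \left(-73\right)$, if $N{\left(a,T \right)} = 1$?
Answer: $-1460$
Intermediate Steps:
$k{\left(t \right)} = 9$ ($k{\left(t \right)} = 9 - 0 = 9 + 0 = 9$)
$\left(k{\left(-10 \right)} + \left(\left(6 - 1\right) + \left(6 - 0\right)\right) N{\left(-5,-2 \right)}\right) \left(-73\right) = \left(9 + \left(\left(6 - 1\right) + \left(6 - 0\right)\right) 1\right) \left(-73\right) = \left(9 + \left(\left(6 - 1\right) + \left(6 + 0\right)\right) 1\right) \left(-73\right) = \left(9 + \left(5 + 6\right) 1\right) \left(-73\right) = \left(9 + 11 \cdot 1\right) \left(-73\right) = \left(9 + 11\right) \left(-73\right) = 20 \left(-73\right) = -1460$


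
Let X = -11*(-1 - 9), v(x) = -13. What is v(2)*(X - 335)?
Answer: 2925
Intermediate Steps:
X = 110 (X = -11*(-10) = 110)
v(2)*(X - 335) = -13*(110 - 335) = -13*(-225) = 2925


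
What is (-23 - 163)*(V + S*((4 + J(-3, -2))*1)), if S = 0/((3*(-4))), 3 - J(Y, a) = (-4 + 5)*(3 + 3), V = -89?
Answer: 16554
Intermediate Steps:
J(Y, a) = -3 (J(Y, a) = 3 - (-4 + 5)*(3 + 3) = 3 - 6 = -3)
S = 0 (S = 0/(-12) = 0*(-1/12) = 0)
(-23 - 163)*(V + S*((4 + J(-3, -2))*1)) = (-23 - 163)*(-89 + 0*((4 - 3)*1)) = -186*(-89 + 0*(1*1)) = -186*(-89 + 0*1) = -186*(-89 + 0) = -186*(-89) = 16554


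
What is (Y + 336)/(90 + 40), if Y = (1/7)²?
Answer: 3293/1274 ≈ 2.5848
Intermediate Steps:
Y = 1/49 (Y = (⅐)² = 1/49 ≈ 0.020408)
(Y + 336)/(90 + 40) = (1/49 + 336)/(90 + 40) = (16465/49)/130 = (16465/49)*(1/130) = 3293/1274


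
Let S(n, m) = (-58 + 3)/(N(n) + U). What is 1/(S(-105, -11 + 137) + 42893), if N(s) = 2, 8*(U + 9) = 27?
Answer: 29/1244337 ≈ 2.3306e-5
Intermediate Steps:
U = -45/8 (U = -9 + (⅛)*27 = -9 + 27/8 = -45/8 ≈ -5.6250)
S(n, m) = 440/29 (S(n, m) = (-58 + 3)/(2 - 45/8) = -55/(-29/8) = -55*(-8/29) = 440/29)
1/(S(-105, -11 + 137) + 42893) = 1/(440/29 + 42893) = 1/(1244337/29) = 29/1244337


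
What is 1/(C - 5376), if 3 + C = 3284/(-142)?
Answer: -71/383551 ≈ -0.00018511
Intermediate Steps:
C = -1855/71 (C = -3 + 3284/(-142) = -3 + 3284*(-1/142) = -3 - 1642/71 = -1855/71 ≈ -26.127)
1/(C - 5376) = 1/(-1855/71 - 5376) = 1/(-383551/71) = -71/383551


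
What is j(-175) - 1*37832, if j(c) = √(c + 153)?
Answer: -37832 + I*√22 ≈ -37832.0 + 4.6904*I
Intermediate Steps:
j(c) = √(153 + c)
j(-175) - 1*37832 = √(153 - 175) - 1*37832 = √(-22) - 37832 = I*√22 - 37832 = -37832 + I*√22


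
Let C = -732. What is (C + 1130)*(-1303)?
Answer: -518594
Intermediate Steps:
(C + 1130)*(-1303) = (-732 + 1130)*(-1303) = 398*(-1303) = -518594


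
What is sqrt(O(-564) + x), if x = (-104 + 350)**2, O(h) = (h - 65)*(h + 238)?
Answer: sqrt(265570) ≈ 515.33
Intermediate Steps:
O(h) = (-65 + h)*(238 + h)
x = 60516 (x = 246**2 = 60516)
sqrt(O(-564) + x) = sqrt((-15470 + (-564)**2 + 173*(-564)) + 60516) = sqrt((-15470 + 318096 - 97572) + 60516) = sqrt(205054 + 60516) = sqrt(265570)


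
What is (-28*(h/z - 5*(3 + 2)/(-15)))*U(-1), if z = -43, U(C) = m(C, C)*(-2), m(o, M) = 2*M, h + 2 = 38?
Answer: -11984/129 ≈ -92.899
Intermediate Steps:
h = 36 (h = -2 + 38 = 36)
U(C) = -4*C (U(C) = (2*C)*(-2) = -4*C)
(-28*(h/z - 5*(3 + 2)/(-15)))*U(-1) = (-28*(36/(-43) - 5*(3 + 2)/(-15)))*(-4*(-1)) = -28*(36*(-1/43) - 5*5*(-1/15))*4 = -28*(-36/43 - 25*(-1/15))*4 = -28*(-36/43 + 5/3)*4 = -28*107/129*4 = -2996/129*4 = -11984/129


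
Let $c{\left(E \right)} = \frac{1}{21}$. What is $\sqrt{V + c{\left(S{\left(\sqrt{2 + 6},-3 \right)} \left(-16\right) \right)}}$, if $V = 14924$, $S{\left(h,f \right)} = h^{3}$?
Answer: $\frac{\sqrt{6581505}}{21} \approx 122.16$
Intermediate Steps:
$c{\left(E \right)} = \frac{1}{21}$
$\sqrt{V + c{\left(S{\left(\sqrt{2 + 6},-3 \right)} \left(-16\right) \right)}} = \sqrt{14924 + \frac{1}{21}} = \sqrt{\frac{313405}{21}} = \frac{\sqrt{6581505}}{21}$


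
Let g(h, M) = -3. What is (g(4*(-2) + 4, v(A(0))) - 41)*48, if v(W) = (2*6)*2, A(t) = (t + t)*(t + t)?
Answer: -2112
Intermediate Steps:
A(t) = 4*t² (A(t) = (2*t)*(2*t) = 4*t²)
v(W) = 24 (v(W) = 12*2 = 24)
(g(4*(-2) + 4, v(A(0))) - 41)*48 = (-3 - 41)*48 = -44*48 = -2112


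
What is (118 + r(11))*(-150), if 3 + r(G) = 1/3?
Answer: -17300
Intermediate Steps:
r(G) = -8/3 (r(G) = -3 + 1/3 = -8/3)
(118 + r(11))*(-150) = (118 - 8/3)*(-150) = (346/3)*(-150) = -17300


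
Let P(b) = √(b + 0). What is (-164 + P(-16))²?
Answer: 26880 - 1312*I ≈ 26880.0 - 1312.0*I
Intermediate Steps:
P(b) = √b
(-164 + P(-16))² = (-164 + √(-16))² = (-164 + 4*I)²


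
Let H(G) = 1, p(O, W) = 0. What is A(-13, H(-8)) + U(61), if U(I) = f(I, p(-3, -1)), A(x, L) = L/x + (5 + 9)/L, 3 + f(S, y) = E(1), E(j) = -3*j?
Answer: 103/13 ≈ 7.9231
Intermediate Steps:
f(S, y) = -6 (f(S, y) = -3 - 3*1 = -3 - 3 = -6)
A(x, L) = 14/L + L/x (A(x, L) = L/x + 14/L = 14/L + L/x)
U(I) = -6
A(-13, H(-8)) + U(61) = (14/1 + 1/(-13)) - 6 = (14*1 + 1*(-1/13)) - 6 = (14 - 1/13) - 6 = 181/13 - 6 = 103/13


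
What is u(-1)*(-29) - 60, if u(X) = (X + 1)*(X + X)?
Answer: -60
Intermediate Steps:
u(X) = 2*X*(1 + X) (u(X) = (1 + X)*(2*X) = 2*X*(1 + X))
u(-1)*(-29) - 60 = (2*(-1)*(1 - 1))*(-29) - 60 = (2*(-1)*0)*(-29) - 60 = 0*(-29) - 60 = 0 - 60 = -60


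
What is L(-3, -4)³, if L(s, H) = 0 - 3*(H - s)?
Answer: 27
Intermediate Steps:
L(s, H) = -3*H + 3*s (L(s, H) = 0 + (-3*H + 3*s) = -3*H + 3*s)
L(-3, -4)³ = (-3*(-4) + 3*(-3))³ = (12 - 9)³ = 3³ = 27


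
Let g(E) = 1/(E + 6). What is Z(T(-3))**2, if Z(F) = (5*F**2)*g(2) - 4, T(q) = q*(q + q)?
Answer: 157609/4 ≈ 39402.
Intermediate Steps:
g(E) = 1/(6 + E)
T(q) = 2*q**2 (T(q) = q*(2*q) = 2*q**2)
Z(F) = -4 + 5*F**2/8 (Z(F) = (5*F**2)/(6 + 2) - 4 = (5*F**2)/8 - 4 = (5*F**2)*(1/8) - 4 = 5*F**2/8 - 4 = -4 + 5*F**2/8)
Z(T(-3))**2 = (-4 + 5*(2*(-3)**2)**2/8)**2 = (-4 + 5*(2*9)**2/8)**2 = (-4 + (5/8)*18**2)**2 = (-4 + (5/8)*324)**2 = (-4 + 405/2)**2 = (397/2)**2 = 157609/4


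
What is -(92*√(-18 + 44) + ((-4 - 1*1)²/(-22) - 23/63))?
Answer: 2081/1386 - 92*√26 ≈ -467.61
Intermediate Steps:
-(92*√(-18 + 44) + ((-4 - 1*1)²/(-22) - 23/63)) = -(92*√26 + ((-4 - 1)²*(-1/22) - 23*1/63)) = -(92*√26 + ((-5)²*(-1/22) - 23/63)) = -(92*√26 + (25*(-1/22) - 23/63)) = -(92*√26 + (-25/22 - 23/63)) = -(92*√26 - 2081/1386) = -(-2081/1386 + 92*√26) = 2081/1386 - 92*√26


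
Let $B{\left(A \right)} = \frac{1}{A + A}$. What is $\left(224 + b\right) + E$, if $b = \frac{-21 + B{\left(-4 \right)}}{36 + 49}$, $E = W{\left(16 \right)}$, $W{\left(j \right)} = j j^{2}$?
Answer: $\frac{2937431}{680} \approx 4319.8$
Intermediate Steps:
$B{\left(A \right)} = \frac{1}{2 A}$
$W{\left(j \right)} = j^{3}$
$E = 4096$ ($E = 16^{3} = 4096$)
$b = - \frac{169}{680}$ ($b = \frac{-21 + \frac{1}{2 \left(-4\right)}}{36 + 49} = \frac{-21 + \frac{1}{2} \left(- \frac{1}{4}\right)}{85} = \left(-21 - \frac{1}{8}\right) \frac{1}{85} = \left(- \frac{169}{8}\right) \frac{1}{85} = - \frac{169}{680} \approx -0.24853$)
$\left(224 + b\right) + E = \left(224 - \frac{169}{680}\right) + 4096 = \frac{152151}{680} + 4096 = \frac{2937431}{680}$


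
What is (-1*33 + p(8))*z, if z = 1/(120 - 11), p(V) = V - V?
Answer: -33/109 ≈ -0.30275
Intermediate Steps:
p(V) = 0
z = 1/109 ≈ 0.0091743
(-1*33 + p(8))*z = (-1*33 + 0)*(1/109) = (-33 + 0)*(1/109) = -33*1/109 = -33/109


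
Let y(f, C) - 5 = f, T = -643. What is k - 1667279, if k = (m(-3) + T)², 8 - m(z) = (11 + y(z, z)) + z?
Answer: -1251254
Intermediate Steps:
y(f, C) = 5 + f
m(z) = -8 - 2*z (m(z) = 8 - ((11 + (5 + z)) + z) = 8 - ((16 + z) + z) = 8 - (16 + 2*z) = 8 + (-16 - 2*z) = -8 - 2*z)
k = 416025 (k = ((-8 - 2*(-3)) - 643)² = ((-8 + 6) - 643)² = (-2 - 643)² = (-645)² = 416025)
k - 1667279 = 416025 - 1667279 = -1251254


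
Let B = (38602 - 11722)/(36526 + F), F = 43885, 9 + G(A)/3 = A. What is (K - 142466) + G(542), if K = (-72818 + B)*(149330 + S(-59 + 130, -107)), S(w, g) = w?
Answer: -874805175506855/80411 ≈ -1.0879e+10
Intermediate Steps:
G(A) = -27 + 3*A
B = 26880/80411 (B = (38602 - 11722)/(36526 + 43885) = 26880/80411 ≈ 0.33428)
K = -874793848250518/80411 (K = (-72818 + 26880/80411)*(149330 + (-59 + 130)) = -5855341318*(149330 + 71)/80411 = -5855341318/80411*149401 = -874793848250518/80411 ≈ -1.0879e+10)
(K - 142466) + G(542) = (-874793848250518/80411 - 142466) + (-27 + 3*542) = -874805304084044/80411 + (-27 + 1626) = -874805304084044/80411 + 1599 = -874805175506855/80411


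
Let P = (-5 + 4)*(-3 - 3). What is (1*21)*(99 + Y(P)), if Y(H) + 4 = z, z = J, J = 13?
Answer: 2268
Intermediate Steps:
P = 6 (P = -1*(-6) = 6)
z = 13
Y(H) = 9 (Y(H) = -4 + 13 = 9)
(1*21)*(99 + Y(P)) = (1*21)*(99 + 9) = 21*108 = 2268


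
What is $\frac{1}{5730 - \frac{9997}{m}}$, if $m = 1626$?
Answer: $\frac{1626}{9306983} \approx 0.00017471$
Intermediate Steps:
$\frac{1}{5730 - \frac{9997}{m}} = \frac{1}{5730 - \frac{9997}{1626}} = \frac{1}{\frac{9306983}{1626}} = \frac{1626}{9306983}$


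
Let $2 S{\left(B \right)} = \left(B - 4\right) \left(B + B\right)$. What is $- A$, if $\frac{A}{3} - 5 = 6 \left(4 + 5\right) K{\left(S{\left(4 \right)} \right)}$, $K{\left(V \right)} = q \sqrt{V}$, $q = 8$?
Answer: $-15$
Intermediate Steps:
$S{\left(B \right)} = B \left(-4 + B\right)$ ($S{\left(B \right)} = \frac{\left(B - 4\right) \left(B + B\right)}{2} = \frac{\left(-4 + B\right) 2 B}{2} = \frac{2 B \left(-4 + B\right)}{2} = B \left(-4 + B\right)$)
$K{\left(V \right)} = 8 \sqrt{V}$
$A = 15$ ($A = 15 + 3 \cdot 6 \left(4 + 5\right) 8 \sqrt{4 \left(-4 + 4\right)} = 15 + 3 \cdot 6 \cdot 9 \cdot 8 \sqrt{4 \cdot 0} = 15 + 3 \cdot 54 \cdot 8 \sqrt{0} = 15 + 3 \cdot 54 \cdot 8 \cdot 0 = 15 + 3 \cdot 54 \cdot 0 = 15 + 3 \cdot 0 = 15 + 0 = 15$)
$- A = \left(-1\right) 15 = -15$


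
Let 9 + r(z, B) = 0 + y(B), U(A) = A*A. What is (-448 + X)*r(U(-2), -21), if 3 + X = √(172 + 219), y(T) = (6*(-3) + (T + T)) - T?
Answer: 21648 - 48*√391 ≈ 20699.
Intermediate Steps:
U(A) = A²
y(T) = -18 + T (y(T) = (-18 + 2*T) - T = -18 + T)
X = -3 + √391 (X = -3 + √(172 + 219) = -3 + √391 ≈ 16.774)
r(z, B) = -27 + B (r(z, B) = -9 + (0 + (-18 + B)) = -9 + (-18 + B) = -27 + B)
(-448 + X)*r(U(-2), -21) = (-448 + (-3 + √391))*(-27 - 21) = (-451 + √391)*(-48) = 21648 - 48*√391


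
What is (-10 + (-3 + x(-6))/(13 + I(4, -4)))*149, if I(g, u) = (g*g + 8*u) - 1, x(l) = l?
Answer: -4619/4 ≈ -1154.8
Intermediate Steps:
I(g, u) = -1 + g² + 8*u (I(g, u) = (g² + 8*u) - 1 = -1 + g² + 8*u)
(-10 + (-3 + x(-6))/(13 + I(4, -4)))*149 = (-10 + (-3 - 6)/(13 + (-1 + 4² + 8*(-4))))*149 = (-10 - 9/(13 + (-1 + 16 - 32)))*149 = (-10 - 9/(13 - 17))*149 = (-10 - 9/(-4))*149 = (-10 - 9*(-¼))*149 = (-10 + 9/4)*149 = -31/4*149 = -4619/4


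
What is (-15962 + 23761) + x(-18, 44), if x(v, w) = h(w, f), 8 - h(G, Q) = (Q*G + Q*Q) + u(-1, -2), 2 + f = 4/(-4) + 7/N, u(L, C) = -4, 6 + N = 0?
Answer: 287171/36 ≈ 7977.0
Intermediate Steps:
N = -6 (N = -6 + 0 = -6)
f = -25/6 (f = -2 + (4/(-4) + 7/(-6)) = -2 + (4*(-¼) + 7*(-⅙)) = -2 + (-1 - 7/6) = -2 - 13/6 = -25/6 ≈ -4.1667)
h(G, Q) = 12 - Q² - G*Q (h(G, Q) = 8 - ((Q*G + Q*Q) - 4) = 8 - ((G*Q + Q²) - 4) = 8 - ((Q² + G*Q) - 4) = 8 - (-4 + Q² + G*Q) = 8 + (4 - Q² - G*Q) = 12 - Q² - G*Q)
x(v, w) = -193/36 + 25*w/6 (x(v, w) = 12 - (-25/6)² - 1*w*(-25/6) = 12 - 1*625/36 + 25*w/6 = 12 - 625/36 + 25*w/6 = -193/36 + 25*w/6)
(-15962 + 23761) + x(-18, 44) = (-15962 + 23761) + (-193/36 + (25/6)*44) = 7799 + (-193/36 + 550/3) = 7799 + 6407/36 = 287171/36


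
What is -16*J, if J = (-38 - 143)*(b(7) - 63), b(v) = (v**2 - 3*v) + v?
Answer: -81088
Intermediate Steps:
b(v) = v**2 - 2*v
J = 5068 (J = (-38 - 143)*(7*(-2 + 7) - 63) = -181*(7*5 - 63) = -181*(35 - 63) = -181*(-28) = 5068)
-16*J = -16*5068 = -81088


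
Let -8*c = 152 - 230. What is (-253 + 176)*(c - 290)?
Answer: 86317/4 ≈ 21579.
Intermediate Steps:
c = 39/4 (c = -(152 - 230)/8 = -⅛*(-78) = 39/4 ≈ 9.7500)
(-253 + 176)*(c - 290) = (-253 + 176)*(39/4 - 290) = -77*(-1121/4) = 86317/4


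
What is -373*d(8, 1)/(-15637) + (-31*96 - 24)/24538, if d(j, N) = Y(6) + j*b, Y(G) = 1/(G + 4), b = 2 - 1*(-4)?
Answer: 1966663097/1918503530 ≈ 1.0251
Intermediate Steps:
b = 6 (b = 2 + 4 = 6)
Y(G) = 1/(4 + G)
d(j, N) = 1/10 + 6*j (d(j, N) = 1/(4 + 6) + j*6 = 1/10 + 6*j)
-373*d(8, 1)/(-15637) + (-31*96 - 24)/24538 = -373*(1/10 + 6*8)/(-15637) + (-31*96 - 24)/24538 = -373*(1/10 + 48)*(-1/15637) + (-2976 - 24)*(1/24538) = -373*481/10*(-1/15637) - 3000*1/24538 = -179413/10*(-1/15637) - 1500/12269 = 179413/156370 - 1500/12269 = 1966663097/1918503530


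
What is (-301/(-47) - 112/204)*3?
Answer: 14035/799 ≈ 17.566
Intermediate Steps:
(-301/(-47) - 112/204)*3 = (-301*(-1/47) - 112*1/204)*3 = (301/47 - 28/51)*3 = (14035/2397)*3 = 14035/799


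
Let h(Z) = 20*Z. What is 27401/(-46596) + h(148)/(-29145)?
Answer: -5675917/8230548 ≈ -0.68962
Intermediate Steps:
27401/(-46596) + h(148)/(-29145) = 27401/(-46596) + (20*148)/(-29145) = 27401*(-1/46596) + 2960*(-1/29145) = -2491/4236 - 592/5829 = -5675917/8230548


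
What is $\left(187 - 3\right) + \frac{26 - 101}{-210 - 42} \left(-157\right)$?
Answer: $\frac{11531}{84} \approx 137.27$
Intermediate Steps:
$\left(187 - 3\right) + \frac{26 - 101}{-210 - 42} \left(-157\right) = 184 + - \frac{75}{-252} \left(-157\right) = 184 + \left(-75\right) \left(- \frac{1}{252}\right) \left(-157\right) = 184 + \frac{25}{84} \left(-157\right) = 184 - \frac{3925}{84} = \frac{11531}{84}$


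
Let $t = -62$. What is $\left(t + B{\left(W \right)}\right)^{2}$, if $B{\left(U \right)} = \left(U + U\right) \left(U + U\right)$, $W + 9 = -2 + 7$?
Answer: $4$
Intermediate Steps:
$W = -4$ ($W = -9 + \left(-2 + 7\right) = -9 + 5 = -4$)
$B{\left(U \right)} = 4 U^{2}$ ($B{\left(U \right)} = 2 U 2 U = 4 U^{2}$)
$\left(t + B{\left(W \right)}\right)^{2} = \left(-62 + 4 \left(-4\right)^{2}\right)^{2} = \left(-62 + 4 \cdot 16\right)^{2} = \left(-62 + 64\right)^{2} = 2^{2} = 4$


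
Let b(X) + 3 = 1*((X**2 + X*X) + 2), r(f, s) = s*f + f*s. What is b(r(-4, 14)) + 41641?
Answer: 66728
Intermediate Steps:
r(f, s) = 2*f*s (r(f, s) = f*s + f*s = 2*f*s)
b(X) = -1 + 2*X**2 (b(X) = -3 + 1*((X**2 + X*X) + 2) = -3 + 1*((X**2 + X**2) + 2) = -3 + 1*(2*X**2 + 2) = -3 + 1*(2 + 2*X**2) = -3 + (2 + 2*X**2) = -1 + 2*X**2)
b(r(-4, 14)) + 41641 = (-1 + 2*(2*(-4)*14)**2) + 41641 = (-1 + 2*(-112)**2) + 41641 = (-1 + 2*12544) + 41641 = (-1 + 25088) + 41641 = 25087 + 41641 = 66728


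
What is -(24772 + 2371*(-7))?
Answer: -8175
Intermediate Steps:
-(24772 + 2371*(-7)) = -(24772 - 16597) = -1*8175 = -8175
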